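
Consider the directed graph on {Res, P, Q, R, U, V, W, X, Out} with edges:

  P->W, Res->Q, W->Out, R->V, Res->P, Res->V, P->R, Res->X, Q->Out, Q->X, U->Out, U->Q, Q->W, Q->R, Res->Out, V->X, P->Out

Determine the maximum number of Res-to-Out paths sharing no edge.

3

Assign every edge capacity 1; by Menger, the answer equals the max flow.
Path Res→Out (+1); total 1.
Path Res→P→Out (+1); total 2.
Path Res→Q→Out (+1); total 3.
No residual Res→Out path; max flow = 3.
Certifying cut of size 3: {Res→Out, Res→P, Res→Q}.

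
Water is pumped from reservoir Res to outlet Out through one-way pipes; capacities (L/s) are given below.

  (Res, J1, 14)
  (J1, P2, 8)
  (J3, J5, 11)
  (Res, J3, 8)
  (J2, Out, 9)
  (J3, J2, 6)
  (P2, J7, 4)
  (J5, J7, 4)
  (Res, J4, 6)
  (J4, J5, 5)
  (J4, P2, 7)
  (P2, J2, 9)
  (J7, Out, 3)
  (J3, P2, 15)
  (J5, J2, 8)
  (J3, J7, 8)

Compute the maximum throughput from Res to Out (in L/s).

Augment Res→J3→J2→Out: bottleneck 6, flow now 6.
Augment Res→J3→J7→Out: bottleneck 2, flow now 8.
Augment Res→J1→P2→J2→Out: bottleneck 3, flow now 11.
Augment Res→J1→P2→J7→Out: bottleneck 1, flow now 12.
No augmenting path remains; maximum flow = 12.
In the residual graph, reachable from Res: {Res, J1, J4, J3, P2, J5, J2, J7}.
Min-cut edges: J2→Out (9), J7→Out (3); capacity 9 + 3 = 12.
This cut is saturated, so no flow can exceed 12.

12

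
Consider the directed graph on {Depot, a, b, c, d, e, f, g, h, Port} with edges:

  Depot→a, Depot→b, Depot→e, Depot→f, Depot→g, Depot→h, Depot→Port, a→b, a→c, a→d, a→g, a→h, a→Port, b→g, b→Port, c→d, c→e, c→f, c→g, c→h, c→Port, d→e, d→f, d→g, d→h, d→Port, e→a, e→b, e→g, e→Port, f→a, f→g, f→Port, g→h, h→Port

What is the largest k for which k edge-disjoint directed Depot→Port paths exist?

Assign every edge capacity 1; by Menger, the answer equals the max flow.
Path Depot→Port (+1); total 1.
Path Depot→a→Port (+1); total 2.
Path Depot→b→Port (+1); total 3.
Path Depot→e→Port (+1); total 4.
Path Depot→f→Port (+1); total 5.
Path Depot→h→Port (+1); total 6.
No residual Depot→Port path; max flow = 6.
Certifying cut of size 6: {Depot→Port, Depot→a, Depot→b, Depot→e, Depot→f, h→Port}.

6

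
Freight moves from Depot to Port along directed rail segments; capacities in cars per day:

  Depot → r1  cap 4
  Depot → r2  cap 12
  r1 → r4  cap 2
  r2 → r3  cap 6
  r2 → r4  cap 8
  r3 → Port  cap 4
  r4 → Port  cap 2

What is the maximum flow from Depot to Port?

6

Augment Depot→r1→r4→Port: bottleneck 2, flow now 2.
Augment Depot→r2→r3→Port: bottleneck 4, flow now 6.
No augmenting path remains; maximum flow = 6.
In the residual graph, reachable from Depot: {Depot, r1, r2, r3, r4}.
Min-cut edges: r3→Port (4), r4→Port (2); capacity 4 + 2 = 6.
This cut is saturated, so no flow can exceed 6.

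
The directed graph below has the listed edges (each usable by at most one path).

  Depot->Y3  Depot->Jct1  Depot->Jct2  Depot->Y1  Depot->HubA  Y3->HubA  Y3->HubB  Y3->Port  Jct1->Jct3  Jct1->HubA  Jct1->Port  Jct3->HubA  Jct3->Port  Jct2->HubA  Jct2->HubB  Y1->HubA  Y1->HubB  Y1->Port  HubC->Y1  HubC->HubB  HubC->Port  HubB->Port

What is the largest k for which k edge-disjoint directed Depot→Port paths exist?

4

Assign every edge capacity 1; by Menger, the answer equals the max flow.
Path Depot→Y3→Port (+1); total 1.
Path Depot→Jct1→Port (+1); total 2.
Path Depot→Y1→Port (+1); total 3.
Path Depot→Jct2→HubB→Port (+1); total 4.
No residual Depot→Port path; max flow = 4.
Certifying cut of size 4: {Depot→Jct1, Depot→Jct2, Depot→Y1, Depot→Y3}.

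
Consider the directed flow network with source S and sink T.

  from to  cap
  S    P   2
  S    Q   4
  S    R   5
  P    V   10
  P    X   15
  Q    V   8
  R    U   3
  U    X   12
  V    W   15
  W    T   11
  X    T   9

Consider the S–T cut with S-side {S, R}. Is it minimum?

Yes — it is a minimum cut (capacity 9).

Given cut capacity: 2 + 4 + 3 = 9.
Augment S→P→X→T: bottleneck 2, flow now 2.
Augment S→Q→V→W→T: bottleneck 4, flow now 6.
Augment S→R→U→X→T: bottleneck 3, flow now 9.
No augmenting path remains; maximum flow = 9.
Cut capacity 9 equals the max flow, so it is a minimum cut.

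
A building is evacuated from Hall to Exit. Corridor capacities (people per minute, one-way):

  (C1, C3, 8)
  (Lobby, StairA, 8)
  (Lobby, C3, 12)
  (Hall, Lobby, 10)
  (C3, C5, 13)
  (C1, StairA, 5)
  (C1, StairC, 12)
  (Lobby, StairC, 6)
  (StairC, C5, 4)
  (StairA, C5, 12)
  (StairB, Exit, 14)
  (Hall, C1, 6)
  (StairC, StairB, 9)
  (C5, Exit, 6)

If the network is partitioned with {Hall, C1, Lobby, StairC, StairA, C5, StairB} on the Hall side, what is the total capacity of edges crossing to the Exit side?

Edges leaving {Hall, C1, Lobby, StairC, StairA, C5, StairB}: C1→C3 (8), Lobby→C3 (12), C5→Exit (6), StairB→Exit (14).
Cut capacity = 8 + 12 + 6 + 14 = 40.

40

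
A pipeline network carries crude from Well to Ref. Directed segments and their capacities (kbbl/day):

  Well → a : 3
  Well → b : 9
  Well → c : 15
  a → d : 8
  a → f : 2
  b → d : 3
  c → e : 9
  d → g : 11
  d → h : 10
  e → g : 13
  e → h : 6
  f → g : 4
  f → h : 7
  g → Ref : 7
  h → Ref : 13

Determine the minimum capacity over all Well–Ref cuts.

Augment Well→a→d→g→Ref: bottleneck 3, flow now 3.
Augment Well→b→d→g→Ref: bottleneck 3, flow now 6.
Augment Well→c→e→g→Ref: bottleneck 1, flow now 7.
Augment Well→c→e→h→Ref: bottleneck 6, flow now 13.
Augment Well→c→e→g→d→h→Ref: bottleneck 2, flow now 15. (uses reverse residual edge)
No augmenting path remains; maximum flow = 15.
By max-flow min-cut, the minimum cut capacity equals the max flow.
In the residual graph, reachable from Well: {Well, b, c}.
Min-cut edges: Well→a (3), b→d (3), c→e (9); capacity 3 + 3 + 9 = 15.

15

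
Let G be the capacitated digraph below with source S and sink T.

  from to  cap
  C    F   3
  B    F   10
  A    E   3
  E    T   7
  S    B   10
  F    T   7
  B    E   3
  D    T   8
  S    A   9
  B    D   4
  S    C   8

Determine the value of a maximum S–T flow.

16

Augment S→A→E→T: bottleneck 3, flow now 3.
Augment S→B→D→T: bottleneck 4, flow now 7.
Augment S→B→E→T: bottleneck 3, flow now 10.
Augment S→B→F→T: bottleneck 3, flow now 13.
Augment S→C→F→T: bottleneck 3, flow now 16.
No augmenting path remains; maximum flow = 16.
In the residual graph, reachable from S: {S, A, C}.
Min-cut edges: S→B (10), A→E (3), C→F (3); capacity 10 + 3 + 3 = 16.
This cut is saturated, so no flow can exceed 16.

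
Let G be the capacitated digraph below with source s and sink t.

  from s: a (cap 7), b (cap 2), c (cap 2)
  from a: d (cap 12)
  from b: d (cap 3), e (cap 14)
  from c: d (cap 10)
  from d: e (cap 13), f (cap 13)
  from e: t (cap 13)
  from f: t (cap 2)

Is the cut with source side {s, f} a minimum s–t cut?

Given cut capacity: 7 + 2 + 2 + 2 = 13.
Augment s→b→e→t: bottleneck 2, flow now 2.
Augment s→a→d→e→t: bottleneck 7, flow now 9.
Augment s→c→d→e→t: bottleneck 2, flow now 11.
No augmenting path remains; maximum flow = 11.
In the residual graph, reachable from s: {s}.
Min-cut edges: s→a (7), s→b (2), s→c (2); capacity 7 + 2 + 2 = 11.
Cut capacity 13 exceeds the max flow 11, so it is not minimum.

No — its capacity is 13, but the minimum cut has capacity 11.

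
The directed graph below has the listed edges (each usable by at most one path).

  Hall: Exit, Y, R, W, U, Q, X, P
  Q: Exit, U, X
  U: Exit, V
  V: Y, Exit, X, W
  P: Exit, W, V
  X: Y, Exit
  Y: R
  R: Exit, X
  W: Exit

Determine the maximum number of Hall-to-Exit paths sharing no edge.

7

Assign every edge capacity 1; by Menger, the answer equals the max flow.
Path Hall→Exit (+1); total 1.
Path Hall→P→Exit (+1); total 2.
Path Hall→Q→Exit (+1); total 3.
Path Hall→R→Exit (+1); total 4.
Path Hall→U→Exit (+1); total 5.
Path Hall→W→Exit (+1); total 6.
Path Hall→X→Exit (+1); total 7.
No residual Hall→Exit path; max flow = 7.
Certifying cut of size 7: {Hall→Exit, Hall→P, Hall→Q, Hall→U, Hall→W, R→Exit, X→Exit}.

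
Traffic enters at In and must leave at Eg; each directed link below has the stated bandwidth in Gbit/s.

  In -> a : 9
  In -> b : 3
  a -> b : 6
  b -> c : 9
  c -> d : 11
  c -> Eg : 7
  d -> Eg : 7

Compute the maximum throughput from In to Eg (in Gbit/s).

9

Augment In→b→c→Eg: bottleneck 3, flow now 3.
Augment In→a→b→c→Eg: bottleneck 4, flow now 7.
Augment In→a→b→c→d→Eg: bottleneck 2, flow now 9.
No augmenting path remains; maximum flow = 9.
In the residual graph, reachable from In: {In, a}.
Min-cut edges: In→b (3), a→b (6); capacity 3 + 6 = 9.
This cut is saturated, so no flow can exceed 9.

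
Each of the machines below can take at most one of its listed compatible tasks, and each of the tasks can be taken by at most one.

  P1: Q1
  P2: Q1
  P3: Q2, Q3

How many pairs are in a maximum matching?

Unit-capacity flow: source→left, listed edges, right→sink; max matching = max flow.
Augmenting path P1→Q1 (+1); matched 1.
Augmenting path P3→Q2 (+1); matched 2.
No augmenting path remains; maximum matching = 2.
König certificate: {P3, Q1} is a vertex cover of size 2 (every listed pair touches it), so no matching can be larger.

2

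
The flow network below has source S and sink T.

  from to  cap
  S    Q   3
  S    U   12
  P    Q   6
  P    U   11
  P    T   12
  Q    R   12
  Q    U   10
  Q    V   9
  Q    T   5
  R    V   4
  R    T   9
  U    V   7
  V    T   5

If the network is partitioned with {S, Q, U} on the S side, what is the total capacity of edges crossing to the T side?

Edges leaving {S, Q, U}: Q→R (12), Q→V (9), Q→T (5), U→V (7).
Cut capacity = 12 + 9 + 5 + 7 = 33.

33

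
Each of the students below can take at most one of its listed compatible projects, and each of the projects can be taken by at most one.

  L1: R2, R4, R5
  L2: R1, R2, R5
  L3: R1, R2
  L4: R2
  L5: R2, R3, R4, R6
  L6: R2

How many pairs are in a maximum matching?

5

Unit-capacity flow: source→left, listed edges, right→sink; max matching = max flow.
Augmenting path L1→R2 (+1); matched 1.
Augmenting path L2→R1 (+1); matched 2.
Augmenting path L5→R3 (+1); matched 3.
Augmenting path L3→R1→L2→R5 (+1); matched 4.
Augmenting path L4→R2→L1→R4 (+1); matched 5.
No augmenting path remains; maximum matching = 5.
König certificate: {L1, L2, L3, L5, R2} is a vertex cover of size 5 (every listed pair touches it), so no matching can be larger.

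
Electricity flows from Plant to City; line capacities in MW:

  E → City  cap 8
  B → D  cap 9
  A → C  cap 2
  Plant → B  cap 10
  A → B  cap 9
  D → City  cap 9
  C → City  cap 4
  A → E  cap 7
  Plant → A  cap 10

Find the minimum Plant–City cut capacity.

18

Augment Plant→A→C→City: bottleneck 2, flow now 2.
Augment Plant→A→E→City: bottleneck 7, flow now 9.
Augment Plant→B→D→City: bottleneck 9, flow now 18.
No augmenting path remains; maximum flow = 18.
By max-flow min-cut, the minimum cut capacity equals the max flow.
In the residual graph, reachable from Plant: {Plant, A, B}.
Min-cut edges: A→C (2), A→E (7), B→D (9); capacity 2 + 7 + 9 = 18.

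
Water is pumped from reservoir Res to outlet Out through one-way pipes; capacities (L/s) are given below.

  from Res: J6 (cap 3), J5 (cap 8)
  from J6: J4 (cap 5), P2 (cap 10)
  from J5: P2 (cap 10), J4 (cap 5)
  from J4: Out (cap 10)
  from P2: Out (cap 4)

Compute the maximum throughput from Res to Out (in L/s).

Augment Res→J6→J4→Out: bottleneck 3, flow now 3.
Augment Res→J5→J4→Out: bottleneck 5, flow now 8.
Augment Res→J5→P2→Out: bottleneck 3, flow now 11.
No augmenting path remains; maximum flow = 11.
In the residual graph, reachable from Res: {Res}.
Min-cut edges: Res→J6 (3), Res→J5 (8); capacity 3 + 8 = 11.
This cut is saturated, so no flow can exceed 11.

11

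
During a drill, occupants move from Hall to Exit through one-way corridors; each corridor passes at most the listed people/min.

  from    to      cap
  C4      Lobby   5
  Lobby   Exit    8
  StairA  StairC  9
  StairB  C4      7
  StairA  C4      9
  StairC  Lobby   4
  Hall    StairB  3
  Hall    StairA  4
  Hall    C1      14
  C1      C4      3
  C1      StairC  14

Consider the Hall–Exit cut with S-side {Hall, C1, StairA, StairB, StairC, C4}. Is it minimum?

Given cut capacity: 4 + 5 = 9.
Augment Hall→C1→StairC→Lobby→Exit: bottleneck 4, flow now 4.
Augment Hall→C1→C4→Lobby→Exit: bottleneck 3, flow now 7.
Augment Hall→StairA→C4→Lobby→Exit: bottleneck 1, flow now 8.
No augmenting path remains; maximum flow = 8.
In the residual graph, reachable from Hall: {Hall, C1, StairA, StairB, StairC, C4, Lobby}.
Min-cut edges: Lobby→Exit (8); capacity 8 = 8.
Cut capacity 9 exceeds the max flow 8, so it is not minimum.

No — its capacity is 9, but the minimum cut has capacity 8.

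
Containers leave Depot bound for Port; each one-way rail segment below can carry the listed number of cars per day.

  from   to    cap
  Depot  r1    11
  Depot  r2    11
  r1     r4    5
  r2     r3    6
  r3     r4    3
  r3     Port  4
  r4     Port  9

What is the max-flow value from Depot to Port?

Augment Depot→r1→r4→Port: bottleneck 5, flow now 5.
Augment Depot→r2→r3→Port: bottleneck 4, flow now 9.
Augment Depot→r2→r3→r4→Port: bottleneck 2, flow now 11.
No augmenting path remains; maximum flow = 11.
In the residual graph, reachable from Depot: {Depot, r1, r2}.
Min-cut edges: r1→r4 (5), r2→r3 (6); capacity 5 + 6 = 11.
This cut is saturated, so no flow can exceed 11.

11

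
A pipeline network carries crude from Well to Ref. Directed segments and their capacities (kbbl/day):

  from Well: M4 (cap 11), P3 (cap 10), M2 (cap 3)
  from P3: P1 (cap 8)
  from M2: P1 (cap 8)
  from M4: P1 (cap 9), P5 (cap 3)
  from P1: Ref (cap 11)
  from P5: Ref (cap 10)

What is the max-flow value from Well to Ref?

14

Augment Well→P3→P1→Ref: bottleneck 8, flow now 8.
Augment Well→M2→P1→Ref: bottleneck 3, flow now 11.
Augment Well→M4→P5→Ref: bottleneck 3, flow now 14.
No augmenting path remains; maximum flow = 14.
In the residual graph, reachable from Well: {Well, P3, M2, M4, P1}.
Min-cut edges: M4→P5 (3), P1→Ref (11); capacity 3 + 11 = 14.
This cut is saturated, so no flow can exceed 14.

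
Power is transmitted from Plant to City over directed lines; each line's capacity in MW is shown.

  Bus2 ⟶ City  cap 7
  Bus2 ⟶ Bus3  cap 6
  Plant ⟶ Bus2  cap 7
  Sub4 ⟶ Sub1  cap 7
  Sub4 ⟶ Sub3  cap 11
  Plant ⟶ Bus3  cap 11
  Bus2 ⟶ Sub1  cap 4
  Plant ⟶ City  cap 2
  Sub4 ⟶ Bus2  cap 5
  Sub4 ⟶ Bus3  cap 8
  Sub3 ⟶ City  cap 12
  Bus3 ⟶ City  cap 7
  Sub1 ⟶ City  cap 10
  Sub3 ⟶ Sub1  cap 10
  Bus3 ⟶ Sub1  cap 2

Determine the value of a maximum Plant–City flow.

Augment Plant→City: bottleneck 2, flow now 2.
Augment Plant→Bus2→City: bottleneck 7, flow now 9.
Augment Plant→Bus3→City: bottleneck 7, flow now 16.
Augment Plant→Bus3→Sub1→City: bottleneck 2, flow now 18.
No augmenting path remains; maximum flow = 18.
In the residual graph, reachable from Plant: {Plant, Bus3}.
Min-cut edges: Plant→Bus2 (7), Plant→City (2), Bus3→Sub1 (2), Bus3→City (7); capacity 7 + 2 + 2 + 7 = 18.
This cut is saturated, so no flow can exceed 18.

18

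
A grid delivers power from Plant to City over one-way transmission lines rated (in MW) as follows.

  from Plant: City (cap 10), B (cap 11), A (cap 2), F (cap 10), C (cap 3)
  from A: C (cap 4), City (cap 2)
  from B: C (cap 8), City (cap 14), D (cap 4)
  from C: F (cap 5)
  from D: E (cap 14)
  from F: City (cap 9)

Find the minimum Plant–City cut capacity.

32

Augment Plant→City: bottleneck 10, flow now 10.
Augment Plant→A→City: bottleneck 2, flow now 12.
Augment Plant→B→City: bottleneck 11, flow now 23.
Augment Plant→F→City: bottleneck 9, flow now 32.
No augmenting path remains; maximum flow = 32.
By max-flow min-cut, the minimum cut capacity equals the max flow.
In the residual graph, reachable from Plant: {Plant, C, F}.
Min-cut edges: Plant→A (2), Plant→B (11), Plant→City (10), F→City (9); capacity 2 + 11 + 10 + 9 = 32.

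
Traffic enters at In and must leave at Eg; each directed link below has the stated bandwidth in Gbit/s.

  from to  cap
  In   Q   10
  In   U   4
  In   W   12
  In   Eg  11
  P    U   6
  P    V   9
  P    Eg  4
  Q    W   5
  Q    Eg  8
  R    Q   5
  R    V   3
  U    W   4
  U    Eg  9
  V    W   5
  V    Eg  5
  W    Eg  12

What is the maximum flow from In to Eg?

35

Augment In→Eg: bottleneck 11, flow now 11.
Augment In→Q→Eg: bottleneck 8, flow now 19.
Augment In→U→Eg: bottleneck 4, flow now 23.
Augment In→W→Eg: bottleneck 12, flow now 35.
No augmenting path remains; maximum flow = 35.
In the residual graph, reachable from In: {In, Q, W}.
Min-cut edges: In→U (4), In→Eg (11), Q→Eg (8), W→Eg (12); capacity 4 + 11 + 8 + 12 = 35.
This cut is saturated, so no flow can exceed 35.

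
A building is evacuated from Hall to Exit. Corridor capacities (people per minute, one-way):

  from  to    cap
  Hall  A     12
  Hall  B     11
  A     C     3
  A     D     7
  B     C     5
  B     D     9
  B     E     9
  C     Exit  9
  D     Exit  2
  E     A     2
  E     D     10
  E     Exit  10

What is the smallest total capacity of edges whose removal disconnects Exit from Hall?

Augment Hall→A→C→Exit: bottleneck 3, flow now 3.
Augment Hall→A→D→Exit: bottleneck 2, flow now 5.
Augment Hall→B→C→Exit: bottleneck 5, flow now 10.
Augment Hall→B→E→Exit: bottleneck 6, flow now 16.
No augmenting path remains; maximum flow = 16.
By max-flow min-cut, the minimum cut capacity equals the max flow.
In the residual graph, reachable from Hall: {Hall, A, D}.
Min-cut edges: Hall→B (11), A→C (3), D→Exit (2); capacity 11 + 3 + 2 = 16.

16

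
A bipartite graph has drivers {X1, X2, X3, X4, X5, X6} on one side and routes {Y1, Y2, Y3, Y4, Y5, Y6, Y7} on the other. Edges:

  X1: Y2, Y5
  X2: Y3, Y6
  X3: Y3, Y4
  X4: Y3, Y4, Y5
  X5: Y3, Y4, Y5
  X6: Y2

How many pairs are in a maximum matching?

5

Unit-capacity flow: source→left, listed edges, right→sink; max matching = max flow.
Augmenting path X1→Y2 (+1); matched 1.
Augmenting path X2→Y3 (+1); matched 2.
Augmenting path X3→Y4 (+1); matched 3.
Augmenting path X4→Y5 (+1); matched 4.
Augmenting path X5→Y3→X2→Y6 (+1); matched 5.
No augmenting path remains; maximum matching = 5.
König certificate: {X2, Y2, Y3, Y4, Y5} is a vertex cover of size 5 (every listed pair touches it), so no matching can be larger.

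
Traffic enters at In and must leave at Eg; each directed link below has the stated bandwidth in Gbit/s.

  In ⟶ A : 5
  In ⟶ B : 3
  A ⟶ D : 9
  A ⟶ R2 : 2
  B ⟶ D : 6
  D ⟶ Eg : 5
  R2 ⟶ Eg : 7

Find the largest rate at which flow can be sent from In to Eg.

7

Augment In→A→D→Eg: bottleneck 5, flow now 5.
Augment In→B→D→A→R2→Eg: bottleneck 2, flow now 7. (uses reverse residual edge)
No augmenting path remains; maximum flow = 7.
In the residual graph, reachable from In: {In, A, B, D}.
Min-cut edges: A→R2 (2), D→Eg (5); capacity 2 + 5 = 7.
This cut is saturated, so no flow can exceed 7.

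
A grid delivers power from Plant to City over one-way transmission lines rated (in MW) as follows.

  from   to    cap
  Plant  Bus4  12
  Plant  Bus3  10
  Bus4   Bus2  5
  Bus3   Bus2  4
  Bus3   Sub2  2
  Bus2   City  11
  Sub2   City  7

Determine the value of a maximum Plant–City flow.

11

Augment Plant→Bus4→Bus2→City: bottleneck 5, flow now 5.
Augment Plant→Bus3→Bus2→City: bottleneck 4, flow now 9.
Augment Plant→Bus3→Sub2→City: bottleneck 2, flow now 11.
No augmenting path remains; maximum flow = 11.
In the residual graph, reachable from Plant: {Plant, Bus4, Bus3}.
Min-cut edges: Bus4→Bus2 (5), Bus3→Bus2 (4), Bus3→Sub2 (2); capacity 5 + 4 + 2 = 11.
This cut is saturated, so no flow can exceed 11.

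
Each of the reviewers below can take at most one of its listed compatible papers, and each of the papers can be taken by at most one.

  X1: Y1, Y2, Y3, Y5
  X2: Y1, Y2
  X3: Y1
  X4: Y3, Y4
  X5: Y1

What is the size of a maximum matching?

Unit-capacity flow: source→left, listed edges, right→sink; max matching = max flow.
Augmenting path X1→Y1 (+1); matched 1.
Augmenting path X2→Y2 (+1); matched 2.
Augmenting path X4→Y3 (+1); matched 3.
Augmenting path X3→Y1→X1→Y5 (+1); matched 4.
No augmenting path remains; maximum matching = 4.
König certificate: {X1, X2, X4, Y1} is a vertex cover of size 4 (every listed pair touches it), so no matching can be larger.

4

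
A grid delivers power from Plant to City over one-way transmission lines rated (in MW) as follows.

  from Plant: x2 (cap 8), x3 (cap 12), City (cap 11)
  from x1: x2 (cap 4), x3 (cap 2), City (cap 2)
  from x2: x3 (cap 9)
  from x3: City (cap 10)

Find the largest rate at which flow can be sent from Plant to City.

Augment Plant→City: bottleneck 11, flow now 11.
Augment Plant→x3→City: bottleneck 10, flow now 21.
No augmenting path remains; maximum flow = 21.
In the residual graph, reachable from Plant: {Plant, x2, x3}.
Min-cut edges: Plant→City (11), x3→City (10); capacity 11 + 10 = 21.
This cut is saturated, so no flow can exceed 21.

21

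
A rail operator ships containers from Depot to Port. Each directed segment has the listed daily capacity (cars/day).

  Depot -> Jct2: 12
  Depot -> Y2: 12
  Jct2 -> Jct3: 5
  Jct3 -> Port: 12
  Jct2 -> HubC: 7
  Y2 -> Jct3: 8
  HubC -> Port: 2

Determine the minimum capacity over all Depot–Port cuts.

Augment Depot→Jct2→Jct3→Port: bottleneck 5, flow now 5.
Augment Depot→Jct2→HubC→Port: bottleneck 2, flow now 7.
Augment Depot→Y2→Jct3→Port: bottleneck 7, flow now 14.
No augmenting path remains; maximum flow = 14.
By max-flow min-cut, the minimum cut capacity equals the max flow.
In the residual graph, reachable from Depot: {Depot, Jct2, Y2, Jct3, HubC}.
Min-cut edges: Jct3→Port (12), HubC→Port (2); capacity 12 + 2 = 14.

14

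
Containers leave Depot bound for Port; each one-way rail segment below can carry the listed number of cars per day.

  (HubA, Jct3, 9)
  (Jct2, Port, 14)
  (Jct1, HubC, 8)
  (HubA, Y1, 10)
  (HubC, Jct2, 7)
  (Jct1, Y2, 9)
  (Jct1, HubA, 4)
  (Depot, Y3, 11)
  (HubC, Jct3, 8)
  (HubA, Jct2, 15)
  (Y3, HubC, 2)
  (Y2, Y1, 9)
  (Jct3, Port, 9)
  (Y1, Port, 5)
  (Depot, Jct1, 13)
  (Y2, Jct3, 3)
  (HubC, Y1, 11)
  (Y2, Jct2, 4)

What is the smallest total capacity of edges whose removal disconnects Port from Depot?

15

Augment Depot→Jct1→HubA→Y1→Port: bottleneck 4, flow now 4.
Augment Depot→Jct1→Y2→Y1→Port: bottleneck 1, flow now 5.
Augment Depot→Jct1→Y2→Jct2→Port: bottleneck 4, flow now 9.
Augment Depot→Jct1→Y2→Jct3→Port: bottleneck 3, flow now 12.
Augment Depot→Jct1→HubC→Jct2→Port: bottleneck 1, flow now 13.
Augment Depot→Y3→HubC→Jct2→Port: bottleneck 2, flow now 15.
No augmenting path remains; maximum flow = 15.
By max-flow min-cut, the minimum cut capacity equals the max flow.
In the residual graph, reachable from Depot: {Depot, Y3}.
Min-cut edges: Depot→Jct1 (13), Y3→HubC (2); capacity 13 + 2 = 15.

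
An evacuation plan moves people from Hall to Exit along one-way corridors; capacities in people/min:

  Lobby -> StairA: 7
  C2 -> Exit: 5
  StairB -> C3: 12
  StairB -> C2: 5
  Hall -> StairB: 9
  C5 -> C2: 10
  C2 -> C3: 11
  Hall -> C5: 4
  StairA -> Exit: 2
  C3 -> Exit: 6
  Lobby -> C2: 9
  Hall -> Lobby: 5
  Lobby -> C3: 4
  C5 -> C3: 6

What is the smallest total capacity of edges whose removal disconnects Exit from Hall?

Augment Hall→StairB→C2→Exit: bottleneck 5, flow now 5.
Augment Hall→StairB→C3→Exit: bottleneck 4, flow now 9.
Augment Hall→C5→C3→Exit: bottleneck 2, flow now 11.
Augment Hall→Lobby→StairA→Exit: bottleneck 2, flow now 13.
No augmenting path remains; maximum flow = 13.
By max-flow min-cut, the minimum cut capacity equals the max flow.
In the residual graph, reachable from Hall: {Hall, StairB, C5, Lobby, C2, C3, StairA}.
Min-cut edges: C2→Exit (5), C3→Exit (6), StairA→Exit (2); capacity 5 + 6 + 2 = 13.

13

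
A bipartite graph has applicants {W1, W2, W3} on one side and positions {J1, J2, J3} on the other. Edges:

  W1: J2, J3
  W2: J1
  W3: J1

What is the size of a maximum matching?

Unit-capacity flow: source→left, listed edges, right→sink; max matching = max flow.
Augmenting path W1→J2 (+1); matched 1.
Augmenting path W2→J1 (+1); matched 2.
No augmenting path remains; maximum matching = 2.
König certificate: {W1, J1} is a vertex cover of size 2 (every listed pair touches it), so no matching can be larger.

2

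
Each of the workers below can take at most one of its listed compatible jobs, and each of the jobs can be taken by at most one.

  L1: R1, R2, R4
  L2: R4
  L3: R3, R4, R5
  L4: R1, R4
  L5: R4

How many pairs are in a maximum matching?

4

Unit-capacity flow: source→left, listed edges, right→sink; max matching = max flow.
Augmenting path L1→R1 (+1); matched 1.
Augmenting path L2→R4 (+1); matched 2.
Augmenting path L3→R3 (+1); matched 3.
Augmenting path L4→R1→L1→R2 (+1); matched 4.
No augmenting path remains; maximum matching = 4.
König certificate: {L1, L3, L4, R4} is a vertex cover of size 4 (every listed pair touches it), so no matching can be larger.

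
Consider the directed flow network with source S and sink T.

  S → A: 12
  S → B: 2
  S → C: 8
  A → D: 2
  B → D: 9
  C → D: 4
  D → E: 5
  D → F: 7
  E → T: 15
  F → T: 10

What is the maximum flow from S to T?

Augment S→A→D→E→T: bottleneck 2, flow now 2.
Augment S→B→D→E→T: bottleneck 2, flow now 4.
Augment S→C→D→E→T: bottleneck 1, flow now 5.
Augment S→C→D→F→T: bottleneck 3, flow now 8.
No augmenting path remains; maximum flow = 8.
In the residual graph, reachable from S: {S, A, C}.
Min-cut edges: S→B (2), A→D (2), C→D (4); capacity 2 + 2 + 4 = 8.
This cut is saturated, so no flow can exceed 8.

8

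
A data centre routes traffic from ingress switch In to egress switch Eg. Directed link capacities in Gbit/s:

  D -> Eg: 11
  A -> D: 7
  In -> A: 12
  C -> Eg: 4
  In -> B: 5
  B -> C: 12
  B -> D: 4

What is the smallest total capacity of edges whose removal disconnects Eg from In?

Augment In→A→D→Eg: bottleneck 7, flow now 7.
Augment In→B→C→Eg: bottleneck 4, flow now 11.
Augment In→B→D→Eg: bottleneck 1, flow now 12.
No augmenting path remains; maximum flow = 12.
By max-flow min-cut, the minimum cut capacity equals the max flow.
In the residual graph, reachable from In: {In, A}.
Min-cut edges: In→B (5), A→D (7); capacity 5 + 7 = 12.

12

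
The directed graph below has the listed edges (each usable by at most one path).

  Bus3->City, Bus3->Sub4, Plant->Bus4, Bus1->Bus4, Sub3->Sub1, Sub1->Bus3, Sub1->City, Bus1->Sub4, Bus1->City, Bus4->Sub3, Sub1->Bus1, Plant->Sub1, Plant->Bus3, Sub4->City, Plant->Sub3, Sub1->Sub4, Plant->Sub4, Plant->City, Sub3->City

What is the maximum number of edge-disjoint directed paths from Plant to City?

6

Assign every edge capacity 1; by Menger, the answer equals the max flow.
Path Plant→City (+1); total 1.
Path Plant→Sub1→City (+1); total 2.
Path Plant→Sub4→City (+1); total 3.
Path Plant→Bus3→City (+1); total 4.
Path Plant→Sub3→City (+1); total 5.
Path Plant→Bus4→Sub3→Sub1→Bus1→City (+1); total 6.
No residual Plant→City path; max flow = 6.
Certifying cut of size 6: {Plant→Bus3, Plant→Bus4, Plant→City, Plant→Sub1, Plant→Sub3, Plant→Sub4}.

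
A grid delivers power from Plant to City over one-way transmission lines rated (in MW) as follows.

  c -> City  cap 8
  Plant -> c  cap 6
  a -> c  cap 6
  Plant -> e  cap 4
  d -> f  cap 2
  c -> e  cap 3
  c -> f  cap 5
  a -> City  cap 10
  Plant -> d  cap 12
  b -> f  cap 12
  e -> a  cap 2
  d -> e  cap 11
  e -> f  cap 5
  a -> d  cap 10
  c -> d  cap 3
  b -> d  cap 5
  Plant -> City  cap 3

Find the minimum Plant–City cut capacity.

Augment Plant→City: bottleneck 3, flow now 3.
Augment Plant→c→City: bottleneck 6, flow now 9.
Augment Plant→e→a→City: bottleneck 2, flow now 11.
No augmenting path remains; maximum flow = 11.
By max-flow min-cut, the minimum cut capacity equals the max flow.
In the residual graph, reachable from Plant: {Plant, d, e, f}.
Min-cut edges: Plant→c (6), Plant→City (3), e→a (2); capacity 6 + 3 + 2 = 11.

11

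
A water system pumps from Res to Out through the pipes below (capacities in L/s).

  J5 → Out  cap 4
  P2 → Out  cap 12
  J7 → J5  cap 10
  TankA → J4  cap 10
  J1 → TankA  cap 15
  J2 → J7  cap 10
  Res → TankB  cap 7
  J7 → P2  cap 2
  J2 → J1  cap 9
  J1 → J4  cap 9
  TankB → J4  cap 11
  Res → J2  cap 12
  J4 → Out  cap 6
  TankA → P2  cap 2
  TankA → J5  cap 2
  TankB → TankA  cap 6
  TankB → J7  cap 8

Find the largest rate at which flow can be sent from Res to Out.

14

Augment Res→TankB→J4→Out: bottleneck 6, flow now 6.
Augment Res→J2→J7→P2→Out: bottleneck 2, flow now 8.
Augment Res→J2→J7→J5→Out: bottleneck 4, flow now 12.
Augment Res→TankB→TankA→P2→Out: bottleneck 1, flow now 13.
Augment Res→J2→J1→TankA→P2→Out: bottleneck 1, flow now 14.
No augmenting path remains; maximum flow = 14.
In the residual graph, reachable from Res: {Res, J2, TankB, J1, J7, TankA, J4, J5}.
Min-cut edges: J7→P2 (2), TankA→P2 (2), J4→Out (6), J5→Out (4); capacity 2 + 2 + 6 + 4 = 14.
This cut is saturated, so no flow can exceed 14.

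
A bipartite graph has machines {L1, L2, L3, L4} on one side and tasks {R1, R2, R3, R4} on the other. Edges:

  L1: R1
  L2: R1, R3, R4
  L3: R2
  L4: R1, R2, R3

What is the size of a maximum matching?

Unit-capacity flow: source→left, listed edges, right→sink; max matching = max flow.
Augmenting path L1→R1 (+1); matched 1.
Augmenting path L2→R3 (+1); matched 2.
Augmenting path L3→R2 (+1); matched 3.
Augmenting path L4→R3→L2→R4 (+1); matched 4.
No augmenting path remains; maximum matching = 4.
König certificate: {L1, L2, L3, L4} is a vertex cover of size 4 (every listed pair touches it), so no matching can be larger.

4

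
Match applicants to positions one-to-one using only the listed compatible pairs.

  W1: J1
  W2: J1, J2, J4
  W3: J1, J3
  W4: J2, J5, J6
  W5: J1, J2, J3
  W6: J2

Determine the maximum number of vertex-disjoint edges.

Unit-capacity flow: source→left, listed edges, right→sink; max matching = max flow.
Augmenting path W1→J1 (+1); matched 1.
Augmenting path W2→J2 (+1); matched 2.
Augmenting path W3→J3 (+1); matched 3.
Augmenting path W4→J5 (+1); matched 4.
Augmenting path W5→J2→W2→J4 (+1); matched 5.
No augmenting path remains; maximum matching = 5.
König certificate: {W2, W4, J1, J2, J3} is a vertex cover of size 5 (every listed pair touches it), so no matching can be larger.

5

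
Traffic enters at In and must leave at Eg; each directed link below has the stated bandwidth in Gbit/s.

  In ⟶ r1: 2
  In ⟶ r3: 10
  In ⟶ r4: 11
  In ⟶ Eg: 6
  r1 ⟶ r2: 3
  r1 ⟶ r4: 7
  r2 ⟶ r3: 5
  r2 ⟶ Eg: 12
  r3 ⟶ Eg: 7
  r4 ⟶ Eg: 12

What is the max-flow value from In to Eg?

Augment In→Eg: bottleneck 6, flow now 6.
Augment In→r3→Eg: bottleneck 7, flow now 13.
Augment In→r4→Eg: bottleneck 11, flow now 24.
Augment In→r1→r2→Eg: bottleneck 2, flow now 26.
No augmenting path remains; maximum flow = 26.
In the residual graph, reachable from In: {In, r3}.
Min-cut edges: In→r1 (2), In→r4 (11), In→Eg (6), r3→Eg (7); capacity 2 + 11 + 6 + 7 = 26.
This cut is saturated, so no flow can exceed 26.

26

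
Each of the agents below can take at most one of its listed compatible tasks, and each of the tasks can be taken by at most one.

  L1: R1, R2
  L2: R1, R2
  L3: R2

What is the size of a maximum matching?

Unit-capacity flow: source→left, listed edges, right→sink; max matching = max flow.
Augmenting path L1→R1 (+1); matched 1.
Augmenting path L2→R2 (+1); matched 2.
No augmenting path remains; maximum matching = 2.
König certificate: {R1, R2} is a vertex cover of size 2 (every listed pair touches it), so no matching can be larger.

2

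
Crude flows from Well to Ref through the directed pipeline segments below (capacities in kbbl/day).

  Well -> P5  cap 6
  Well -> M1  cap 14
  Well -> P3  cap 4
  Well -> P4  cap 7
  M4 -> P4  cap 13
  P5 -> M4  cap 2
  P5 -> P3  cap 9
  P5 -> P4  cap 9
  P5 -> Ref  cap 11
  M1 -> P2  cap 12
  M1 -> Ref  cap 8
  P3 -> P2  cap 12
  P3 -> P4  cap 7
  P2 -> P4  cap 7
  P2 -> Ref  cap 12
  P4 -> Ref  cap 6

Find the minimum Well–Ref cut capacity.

30

Augment Well→P5→Ref: bottleneck 6, flow now 6.
Augment Well→M1→Ref: bottleneck 8, flow now 14.
Augment Well→P4→Ref: bottleneck 6, flow now 20.
Augment Well→M1→P2→Ref: bottleneck 6, flow now 26.
Augment Well→P3→P2→Ref: bottleneck 4, flow now 30.
No augmenting path remains; maximum flow = 30.
By max-flow min-cut, the minimum cut capacity equals the max flow.
In the residual graph, reachable from Well: {Well, P4}.
Min-cut edges: Well→P5 (6), Well→M1 (14), Well→P3 (4), P4→Ref (6); capacity 6 + 14 + 4 + 6 = 30.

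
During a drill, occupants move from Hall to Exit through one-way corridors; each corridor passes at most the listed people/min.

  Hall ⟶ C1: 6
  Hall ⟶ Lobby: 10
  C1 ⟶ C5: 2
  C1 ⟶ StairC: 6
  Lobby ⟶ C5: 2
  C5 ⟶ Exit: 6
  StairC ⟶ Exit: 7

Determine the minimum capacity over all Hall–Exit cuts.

Augment Hall→C1→C5→Exit: bottleneck 2, flow now 2.
Augment Hall→C1→StairC→Exit: bottleneck 4, flow now 6.
Augment Hall→Lobby→C5→Exit: bottleneck 2, flow now 8.
No augmenting path remains; maximum flow = 8.
By max-flow min-cut, the minimum cut capacity equals the max flow.
In the residual graph, reachable from Hall: {Hall, Lobby}.
Min-cut edges: Hall→C1 (6), Lobby→C5 (2); capacity 6 + 2 = 8.

8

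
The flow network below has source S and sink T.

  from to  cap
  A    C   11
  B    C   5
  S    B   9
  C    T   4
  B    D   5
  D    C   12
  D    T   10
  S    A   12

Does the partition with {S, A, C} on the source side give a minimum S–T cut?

Given cut capacity: 9 + 4 = 13.
Augment S→A→C→T: bottleneck 4, flow now 4.
Augment S→B→D→T: bottleneck 5, flow now 9.
No augmenting path remains; maximum flow = 9.
In the residual graph, reachable from S: {S, A, B, C}.
Min-cut edges: B→D (5), C→T (4); capacity 5 + 4 = 9.
Cut capacity 13 exceeds the max flow 9, so it is not minimum.

No — its capacity is 13, but the minimum cut has capacity 9.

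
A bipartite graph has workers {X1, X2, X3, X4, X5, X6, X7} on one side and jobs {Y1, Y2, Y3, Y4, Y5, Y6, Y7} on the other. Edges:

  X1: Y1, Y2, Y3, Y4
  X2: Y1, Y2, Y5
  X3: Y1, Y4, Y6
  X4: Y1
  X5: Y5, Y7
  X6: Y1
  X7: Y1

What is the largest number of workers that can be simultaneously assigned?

5

Unit-capacity flow: source→left, listed edges, right→sink; max matching = max flow.
Augmenting path X1→Y1 (+1); matched 1.
Augmenting path X2→Y2 (+1); matched 2.
Augmenting path X3→Y4 (+1); matched 3.
Augmenting path X5→Y5 (+1); matched 4.
Augmenting path X4→Y1→X1→Y3 (+1); matched 5.
No augmenting path remains; maximum matching = 5.
König certificate: {X1, X2, X3, X5, Y1} is a vertex cover of size 5 (every listed pair touches it), so no matching can be larger.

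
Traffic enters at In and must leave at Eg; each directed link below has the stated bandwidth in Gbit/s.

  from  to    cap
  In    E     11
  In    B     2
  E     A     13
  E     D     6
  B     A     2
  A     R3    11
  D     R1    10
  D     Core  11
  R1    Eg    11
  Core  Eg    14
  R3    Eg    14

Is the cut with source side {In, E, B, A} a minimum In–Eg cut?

Given cut capacity: 6 + 11 = 17.
Augment In→E→A→R3→Eg: bottleneck 11, flow now 11.
Augment In→B→A→E→D→R1→Eg: bottleneck 2, flow now 13. (uses reverse residual edge)
No augmenting path remains; maximum flow = 13.
In the residual graph, reachable from In: {In}.
Min-cut edges: In→E (11), In→B (2); capacity 11 + 2 = 13.
Cut capacity 17 exceeds the max flow 13, so it is not minimum.

No — its capacity is 17, but the minimum cut has capacity 13.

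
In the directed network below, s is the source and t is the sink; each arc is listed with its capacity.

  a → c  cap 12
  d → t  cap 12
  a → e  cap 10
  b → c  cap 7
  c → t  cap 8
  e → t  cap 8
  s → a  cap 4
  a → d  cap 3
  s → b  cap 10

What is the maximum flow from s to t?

11

Augment s→a→c→t: bottleneck 4, flow now 4.
Augment s→b→c→t: bottleneck 4, flow now 8.
Augment s→b→c→a→d→t: bottleneck 3, flow now 11. (uses reverse residual edge)
No augmenting path remains; maximum flow = 11.
In the residual graph, reachable from s: {s, b}.
Min-cut edges: s→a (4), b→c (7); capacity 4 + 7 = 11.
This cut is saturated, so no flow can exceed 11.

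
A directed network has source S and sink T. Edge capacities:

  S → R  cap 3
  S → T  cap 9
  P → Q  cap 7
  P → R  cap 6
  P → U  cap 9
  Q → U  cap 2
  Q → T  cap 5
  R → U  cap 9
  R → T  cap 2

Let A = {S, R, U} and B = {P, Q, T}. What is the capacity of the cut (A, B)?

Edges leaving {S, R, U}: S→T (9), R→T (2).
Cut capacity = 9 + 2 = 11.

11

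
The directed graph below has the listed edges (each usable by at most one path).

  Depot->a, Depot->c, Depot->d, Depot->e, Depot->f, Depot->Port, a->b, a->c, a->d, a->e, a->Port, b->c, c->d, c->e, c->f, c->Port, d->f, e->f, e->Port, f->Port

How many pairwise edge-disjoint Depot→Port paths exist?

5

Assign every edge capacity 1; by Menger, the answer equals the max flow.
Path Depot→Port (+1); total 1.
Path Depot→a→Port (+1); total 2.
Path Depot→c→Port (+1); total 3.
Path Depot→e→Port (+1); total 4.
Path Depot→f→Port (+1); total 5.
No residual Depot→Port path; max flow = 5.
Certifying cut of size 5: {Depot→Port, Depot→a, Depot→c, Depot→e, f→Port}.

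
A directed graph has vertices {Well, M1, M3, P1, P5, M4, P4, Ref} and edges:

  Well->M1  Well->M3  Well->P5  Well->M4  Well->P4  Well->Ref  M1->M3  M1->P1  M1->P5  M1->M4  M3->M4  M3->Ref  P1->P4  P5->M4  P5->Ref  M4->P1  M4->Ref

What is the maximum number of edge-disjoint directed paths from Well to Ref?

4

Assign every edge capacity 1; by Menger, the answer equals the max flow.
Path Well→Ref (+1); total 1.
Path Well→M3→Ref (+1); total 2.
Path Well→P5→Ref (+1); total 3.
Path Well→M4→Ref (+1); total 4.
No residual Well→Ref path; max flow = 4.
Certifying cut of size 4: {M3→Ref, M4→Ref, P5→Ref, Well→Ref}.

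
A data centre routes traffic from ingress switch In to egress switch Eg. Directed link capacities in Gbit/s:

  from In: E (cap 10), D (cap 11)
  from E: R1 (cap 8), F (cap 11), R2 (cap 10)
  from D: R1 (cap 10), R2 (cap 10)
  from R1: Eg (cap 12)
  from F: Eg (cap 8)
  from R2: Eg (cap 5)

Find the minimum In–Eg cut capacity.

21

Augment In→E→R1→Eg: bottleneck 8, flow now 8.
Augment In→E→F→Eg: bottleneck 2, flow now 10.
Augment In→D→R1→Eg: bottleneck 4, flow now 14.
Augment In→D→R2→Eg: bottleneck 5, flow now 19.
Augment In→D→R1→E→F→Eg: bottleneck 2, flow now 21. (uses reverse residual edge)
No augmenting path remains; maximum flow = 21.
By max-flow min-cut, the minimum cut capacity equals the max flow.
In the residual graph, reachable from In: {In}.
Min-cut edges: In→E (10), In→D (11); capacity 10 + 11 = 21.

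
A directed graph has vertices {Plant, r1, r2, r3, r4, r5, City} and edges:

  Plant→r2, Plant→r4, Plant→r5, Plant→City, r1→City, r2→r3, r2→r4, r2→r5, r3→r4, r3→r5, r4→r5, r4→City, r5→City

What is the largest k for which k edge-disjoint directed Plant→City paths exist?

3

Assign every edge capacity 1; by Menger, the answer equals the max flow.
Path Plant→City (+1); total 1.
Path Plant→r4→City (+1); total 2.
Path Plant→r5→City (+1); total 3.
No residual Plant→City path; max flow = 3.
Certifying cut of size 3: {Plant→City, r4→City, r5→City}.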